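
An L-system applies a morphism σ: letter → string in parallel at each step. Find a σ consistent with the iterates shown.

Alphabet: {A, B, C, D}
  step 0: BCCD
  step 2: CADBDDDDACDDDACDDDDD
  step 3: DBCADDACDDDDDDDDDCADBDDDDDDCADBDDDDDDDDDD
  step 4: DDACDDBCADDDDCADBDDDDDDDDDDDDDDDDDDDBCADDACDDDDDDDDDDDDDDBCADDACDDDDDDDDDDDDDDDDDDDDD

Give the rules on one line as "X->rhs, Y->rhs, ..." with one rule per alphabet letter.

A->CA, B->ACD, C->DB, D->DD

  step 3 ⇒ step 4: DBCADDACDDDDDDDDDCADBDDDDDDCADBDDDDDDDDDD ⇒ DD·ACD·DB·CA·DD·DD·CA·DB·DD·DD·DD·DD·DD·DD·DD·DD·DD·DB·CA·DD·ACD·DD·DD·DD·DD·DD·DD·DB·CA·DD·ACD·DD·DD·DD·DD·DD·DD·DD·DD·DD·DD
    A ↦ CA
    B ↦ ACD
    C ↦ DB
    D ↦ DD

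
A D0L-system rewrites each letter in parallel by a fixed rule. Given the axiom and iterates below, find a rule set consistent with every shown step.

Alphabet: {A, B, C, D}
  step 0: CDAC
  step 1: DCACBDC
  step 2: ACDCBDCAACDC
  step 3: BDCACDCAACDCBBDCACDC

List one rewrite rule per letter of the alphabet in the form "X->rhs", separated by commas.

  step 2 ⇒ step 3: ACDCBDCAACDC ⇒ B·DC·AC·DC·A·AC·DC·B·B·DC·AC·DC
    A ↦ B
    B ↦ A
    C ↦ DC
    D ↦ AC

A->B, B->A, C->DC, D->AC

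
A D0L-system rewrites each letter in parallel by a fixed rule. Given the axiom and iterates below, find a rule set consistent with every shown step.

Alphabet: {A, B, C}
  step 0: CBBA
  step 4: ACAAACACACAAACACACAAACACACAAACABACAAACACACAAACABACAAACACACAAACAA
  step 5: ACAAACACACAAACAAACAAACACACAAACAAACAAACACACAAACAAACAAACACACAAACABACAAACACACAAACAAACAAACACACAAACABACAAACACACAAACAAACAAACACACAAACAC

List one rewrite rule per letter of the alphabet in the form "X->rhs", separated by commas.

  step 4 ⇒ step 5: ACAAACACACAAACACACAAACACACAAACABACAAACACACAAACABACAAACACACAAACAA ⇒ AC·AA·AC·AC·AC·AA·AC·AA·AC·AA·AC·AC·AC·AA·AC·AA·AC·AA·AC·AC·AC·AA·AC·AA·AC·AA·AC·AC·AC·AA·AC·AB·AC·AA·AC·AC·AC·AA·AC·AA·AC·AA·AC·AC·AC·AA·AC·AB·AC·AA·AC·AC·AC·AA·AC·AA·AC·AA·AC·AC·AC·AA·AC·AC
    A ↦ AC
    B ↦ AB
    C ↦ AA

A->AC, B->AB, C->AA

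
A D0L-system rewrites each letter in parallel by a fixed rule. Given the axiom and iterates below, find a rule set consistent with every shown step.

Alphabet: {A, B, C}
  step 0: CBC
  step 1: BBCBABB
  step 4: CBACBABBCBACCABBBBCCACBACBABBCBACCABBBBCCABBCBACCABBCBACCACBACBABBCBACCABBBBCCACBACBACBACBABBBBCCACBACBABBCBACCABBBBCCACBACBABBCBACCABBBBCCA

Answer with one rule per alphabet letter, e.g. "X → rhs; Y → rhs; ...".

A->CCA, B->CBA, C->BB

  step 0 ⇒ step 1: CBC ⇒ BB·CBA·BB
    B ↦ CBA
    C ↦ BB
    A ↦ CCA  (constrained at step 1)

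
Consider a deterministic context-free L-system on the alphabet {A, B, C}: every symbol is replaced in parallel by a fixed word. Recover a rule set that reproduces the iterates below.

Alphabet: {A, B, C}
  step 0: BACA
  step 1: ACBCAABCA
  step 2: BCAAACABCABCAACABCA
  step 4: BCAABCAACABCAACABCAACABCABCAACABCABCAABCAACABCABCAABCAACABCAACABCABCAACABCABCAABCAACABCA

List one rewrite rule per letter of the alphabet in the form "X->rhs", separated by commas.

A->BCA, B->AC, C->A

  step 1 ⇒ step 2: ACBCAABCA ⇒ BCA·A·AC·A·BCA·BCA·AC·A·BCA
    A ↦ BCA
    B ↦ AC
    C ↦ A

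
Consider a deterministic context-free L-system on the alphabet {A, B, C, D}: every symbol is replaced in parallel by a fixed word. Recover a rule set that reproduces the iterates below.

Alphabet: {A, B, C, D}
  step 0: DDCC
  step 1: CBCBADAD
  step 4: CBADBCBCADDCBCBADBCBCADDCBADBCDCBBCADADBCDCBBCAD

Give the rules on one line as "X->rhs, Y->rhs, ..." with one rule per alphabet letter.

  step 0 ⇒ step 1: DDCC ⇒ CB·CB·AD·AD
    C ↦ AD
    D ↦ CB
    A ↦ D  (constrained at step 1)
    B ↦ BC  (constrained at step 1)

A->D, B->BC, C->AD, D->CB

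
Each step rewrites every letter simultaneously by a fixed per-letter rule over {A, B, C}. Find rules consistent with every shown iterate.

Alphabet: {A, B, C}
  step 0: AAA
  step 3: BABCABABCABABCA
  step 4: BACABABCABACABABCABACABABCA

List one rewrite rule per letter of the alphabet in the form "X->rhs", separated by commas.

A->CA, B->BA, C->B

  step 3 ⇒ step 4: BABCABABCABABCA ⇒ BA·CA·BA·B·CA·BA·CA·BA·B·CA·BA·CA·BA·B·CA
    A ↦ CA
    B ↦ BA
    C ↦ B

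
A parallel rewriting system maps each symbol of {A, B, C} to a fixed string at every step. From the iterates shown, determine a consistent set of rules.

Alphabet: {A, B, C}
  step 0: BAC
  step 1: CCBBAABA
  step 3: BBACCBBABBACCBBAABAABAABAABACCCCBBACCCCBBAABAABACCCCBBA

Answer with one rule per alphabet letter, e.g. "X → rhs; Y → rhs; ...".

A->BBA, B->CC, C->ABA

  step 0 ⇒ step 1: BAC ⇒ CC·BBA·ABA
    A ↦ BBA
    B ↦ CC
    C ↦ ABA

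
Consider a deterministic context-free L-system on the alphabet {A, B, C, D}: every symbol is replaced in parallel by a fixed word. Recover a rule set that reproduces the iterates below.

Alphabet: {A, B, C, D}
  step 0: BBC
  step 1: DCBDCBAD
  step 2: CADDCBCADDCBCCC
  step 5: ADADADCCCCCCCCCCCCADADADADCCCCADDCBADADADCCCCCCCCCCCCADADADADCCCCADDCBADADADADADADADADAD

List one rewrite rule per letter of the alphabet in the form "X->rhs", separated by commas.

A->CC, B->DCB, C->AD, D->C

  step 1 ⇒ step 2: DCBDCBAD ⇒ C·AD·DCB·C·AD·DCB·CC·C
    A ↦ CC
    B ↦ DCB
    C ↦ AD
    D ↦ C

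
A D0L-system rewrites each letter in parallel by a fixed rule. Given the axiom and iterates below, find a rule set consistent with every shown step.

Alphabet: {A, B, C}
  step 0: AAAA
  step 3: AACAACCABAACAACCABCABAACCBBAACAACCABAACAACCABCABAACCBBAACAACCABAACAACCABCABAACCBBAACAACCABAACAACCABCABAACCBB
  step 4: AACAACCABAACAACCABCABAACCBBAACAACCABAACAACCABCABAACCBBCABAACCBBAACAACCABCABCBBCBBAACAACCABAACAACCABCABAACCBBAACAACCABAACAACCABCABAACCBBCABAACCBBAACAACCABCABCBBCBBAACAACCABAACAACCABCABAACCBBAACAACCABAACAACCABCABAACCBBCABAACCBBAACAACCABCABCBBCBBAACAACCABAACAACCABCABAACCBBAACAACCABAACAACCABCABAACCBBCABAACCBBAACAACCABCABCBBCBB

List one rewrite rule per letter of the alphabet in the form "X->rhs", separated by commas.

A->AAC, B->CBB, C->CAB

  step 3 ⇒ step 4: AACAACCABAACAACCABCABAACCBBAACAACCABAACAACCABCABAACCBBAACAACCABAACAACCABCABAACCBBAACAACCABAACAACCABCABAACCBB ⇒ AAC·AAC·CAB·AAC·AAC·CAB·CAB·AAC·CBB·AAC·AAC·CAB·AAC·AAC·CAB·CAB·AAC·CBB·CAB·AAC·CBB·AAC·AAC·CAB·CAB·CBB·CBB·AAC·AAC·CAB·AAC·AAC·CAB·CAB·AAC·CBB·AAC·AAC·CAB·AAC·AAC·CAB·CAB·AAC·CBB·CAB·AAC·CBB·AAC·AAC·CAB·CAB·CBB·CBB·AAC·AAC·CAB·AAC·AAC·CAB·CAB·AAC·CBB·AAC·AAC·CAB·AAC·AAC·CAB·CAB·AAC·CBB·CAB·AAC·CBB·AAC·AAC·CAB·CAB·CBB·CBB·AAC·AAC·CAB·AAC·AAC·CAB·CAB·AAC·CBB·AAC·AAC·CAB·AAC·AAC·CAB·CAB·AAC·CBB·CAB·AAC·CBB·AAC·AAC·CAB·CAB·CBB·CBB
    A ↦ AAC
    B ↦ CBB
    C ↦ CAB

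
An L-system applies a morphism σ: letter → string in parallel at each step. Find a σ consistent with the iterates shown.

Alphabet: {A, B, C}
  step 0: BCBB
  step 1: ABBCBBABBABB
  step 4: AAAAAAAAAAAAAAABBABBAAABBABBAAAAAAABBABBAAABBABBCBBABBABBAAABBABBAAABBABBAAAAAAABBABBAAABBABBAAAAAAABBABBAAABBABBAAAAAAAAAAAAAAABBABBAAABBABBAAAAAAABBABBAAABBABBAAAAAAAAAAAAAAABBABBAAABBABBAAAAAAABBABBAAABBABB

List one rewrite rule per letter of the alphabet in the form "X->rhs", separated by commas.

  step 0 ⇒ step 1: BCBB ⇒ ABB·CBB·ABB·ABB
    B ↦ ABB
    C ↦ CBB
    A ↦ AA  (constrained at step 1)

A->AA, B->ABB, C->CBB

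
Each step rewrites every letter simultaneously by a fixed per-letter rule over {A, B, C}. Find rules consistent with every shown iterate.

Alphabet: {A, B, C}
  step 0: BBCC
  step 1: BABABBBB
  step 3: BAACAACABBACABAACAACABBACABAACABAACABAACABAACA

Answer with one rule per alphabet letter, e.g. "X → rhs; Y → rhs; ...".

  step 0 ⇒ step 1: BBCC ⇒ BA·BA·BB·BB
    B ↦ BA
    C ↦ BB
    A ↦ ACA  (constrained at step 1)

A->ACA, B->BA, C->BB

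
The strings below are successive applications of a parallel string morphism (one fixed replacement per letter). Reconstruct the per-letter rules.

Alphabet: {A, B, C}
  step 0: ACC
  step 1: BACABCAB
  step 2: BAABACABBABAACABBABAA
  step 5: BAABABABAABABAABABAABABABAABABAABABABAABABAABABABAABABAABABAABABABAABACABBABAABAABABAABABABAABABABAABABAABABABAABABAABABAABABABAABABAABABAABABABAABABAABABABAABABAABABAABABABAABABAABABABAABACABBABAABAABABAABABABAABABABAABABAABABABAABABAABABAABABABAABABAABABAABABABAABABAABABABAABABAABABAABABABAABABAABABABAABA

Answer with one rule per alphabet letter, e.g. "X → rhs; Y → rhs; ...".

A->BA, B->BAA, C->CAB

  step 1 ⇒ step 2: BACABCAB ⇒ BAA·BA·CAB·BA·BAA·CAB·BA·BAA
    A ↦ BA
    B ↦ BAA
    C ↦ CAB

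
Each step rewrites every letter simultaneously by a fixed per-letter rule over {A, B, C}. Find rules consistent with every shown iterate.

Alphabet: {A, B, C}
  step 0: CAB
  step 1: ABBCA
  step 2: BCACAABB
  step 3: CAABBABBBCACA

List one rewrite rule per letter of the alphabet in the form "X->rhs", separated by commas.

A->B, B->CA, C->AB

  step 2 ⇒ step 3: BCACAABB ⇒ CA·AB·B·AB·B·B·CA·CA
    A ↦ B
    B ↦ CA
    C ↦ AB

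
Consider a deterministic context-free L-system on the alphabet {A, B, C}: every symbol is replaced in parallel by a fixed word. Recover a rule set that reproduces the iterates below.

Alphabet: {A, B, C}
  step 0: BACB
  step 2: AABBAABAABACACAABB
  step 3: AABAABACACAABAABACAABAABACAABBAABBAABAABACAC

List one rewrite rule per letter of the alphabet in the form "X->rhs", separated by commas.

  step 2 ⇒ step 3: AABBAABAABACACAABB ⇒ AAB·AAB·AC·AC·AAB·AAB·AC·AAB·AAB·AC·AAB·B·AAB·B·AAB·AAB·AC·AC
    A ↦ AAB
    B ↦ AC
    C ↦ B

A->AAB, B->AC, C->B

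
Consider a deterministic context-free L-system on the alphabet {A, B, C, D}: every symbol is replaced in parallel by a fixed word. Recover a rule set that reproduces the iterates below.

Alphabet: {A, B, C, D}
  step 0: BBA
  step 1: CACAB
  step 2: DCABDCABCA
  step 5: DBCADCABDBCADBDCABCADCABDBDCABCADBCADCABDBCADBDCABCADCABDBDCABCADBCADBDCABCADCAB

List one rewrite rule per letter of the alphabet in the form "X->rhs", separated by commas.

  step 1 ⇒ step 2: CACAB ⇒ DCA·B·DCA·B·CA
    A ↦ B
    B ↦ CA
    C ↦ DCA
    D ↦ DB  (constrained at step 2)

A->B, B->CA, C->DCA, D->DB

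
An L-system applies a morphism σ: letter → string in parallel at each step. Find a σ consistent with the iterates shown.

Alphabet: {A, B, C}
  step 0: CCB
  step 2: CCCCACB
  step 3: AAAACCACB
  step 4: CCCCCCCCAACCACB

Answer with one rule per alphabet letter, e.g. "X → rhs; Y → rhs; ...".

A->CC, B->CB, C->A

  step 3 ⇒ step 4: AAAACCACB ⇒ CC·CC·CC·CC·A·A·CC·A·CB
    A ↦ CC
    B ↦ CB
    C ↦ A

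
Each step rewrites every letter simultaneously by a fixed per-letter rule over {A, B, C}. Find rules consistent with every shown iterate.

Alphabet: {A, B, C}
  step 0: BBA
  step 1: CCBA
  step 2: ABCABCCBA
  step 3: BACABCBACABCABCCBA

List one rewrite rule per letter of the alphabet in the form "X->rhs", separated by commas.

A->BA, B->C, C->ABC

  step 2 ⇒ step 3: ABCABCCBA ⇒ BA·C·ABC·BA·C·ABC·ABC·C·BA
    A ↦ BA
    B ↦ C
    C ↦ ABC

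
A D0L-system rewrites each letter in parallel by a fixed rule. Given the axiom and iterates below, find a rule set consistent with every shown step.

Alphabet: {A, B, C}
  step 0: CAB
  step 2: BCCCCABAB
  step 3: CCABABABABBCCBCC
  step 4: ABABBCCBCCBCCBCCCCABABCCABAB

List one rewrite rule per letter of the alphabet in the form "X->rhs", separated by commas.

  step 3 ⇒ step 4: CCABABABABBCCBCC ⇒ AB·AB·B·CC·B·CC·B·CC·B·CC·CC·AB·AB·CC·AB·AB
    A ↦ B
    B ↦ CC
    C ↦ AB

A->B, B->CC, C->AB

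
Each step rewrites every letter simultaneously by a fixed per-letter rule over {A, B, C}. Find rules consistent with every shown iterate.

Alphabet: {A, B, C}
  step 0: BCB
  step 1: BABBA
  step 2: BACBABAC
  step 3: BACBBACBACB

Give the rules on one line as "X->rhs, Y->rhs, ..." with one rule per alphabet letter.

A->C, B->BA, C->B

  step 2 ⇒ step 3: BACBABAC ⇒ BA·C·B·BA·C·BA·C·B
    A ↦ C
    B ↦ BA
    C ↦ B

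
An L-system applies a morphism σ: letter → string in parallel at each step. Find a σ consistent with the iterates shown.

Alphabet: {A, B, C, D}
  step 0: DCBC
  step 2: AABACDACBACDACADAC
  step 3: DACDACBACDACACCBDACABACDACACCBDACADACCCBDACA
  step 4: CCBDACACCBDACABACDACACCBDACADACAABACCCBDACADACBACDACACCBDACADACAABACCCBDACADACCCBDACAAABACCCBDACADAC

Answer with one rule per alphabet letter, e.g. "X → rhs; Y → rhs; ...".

  step 3 ⇒ step 4: DACDACBACDACACCBDACABACDACACCBDACADACCCBDACA ⇒ CCB·DAC·A·CCB·DAC·A·BAC·DAC·A·CCB·DAC·A·DAC·A·A·BAC·CCB·DAC·A·DAC·BAC·DAC·A·CCB·DAC·A·DAC·A·A·BAC·CCB·DAC·A·DAC·CCB·DAC·A·A·A·BAC·CCB·DAC·A·DAC
    A ↦ DAC
    B ↦ BAC
    C ↦ A
    D ↦ CCB

A->DAC, B->BAC, C->A, D->CCB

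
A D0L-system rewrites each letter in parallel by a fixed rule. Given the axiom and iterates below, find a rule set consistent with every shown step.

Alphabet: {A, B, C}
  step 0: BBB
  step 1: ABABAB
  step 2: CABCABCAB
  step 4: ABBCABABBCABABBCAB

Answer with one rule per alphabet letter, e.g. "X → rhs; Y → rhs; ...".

  step 1 ⇒ step 2: ABABAB ⇒ C·AB·C·AB·C·AB
    A ↦ C
    B ↦ AB
    C ↦ B  (constrained at step 2)

A->C, B->AB, C->B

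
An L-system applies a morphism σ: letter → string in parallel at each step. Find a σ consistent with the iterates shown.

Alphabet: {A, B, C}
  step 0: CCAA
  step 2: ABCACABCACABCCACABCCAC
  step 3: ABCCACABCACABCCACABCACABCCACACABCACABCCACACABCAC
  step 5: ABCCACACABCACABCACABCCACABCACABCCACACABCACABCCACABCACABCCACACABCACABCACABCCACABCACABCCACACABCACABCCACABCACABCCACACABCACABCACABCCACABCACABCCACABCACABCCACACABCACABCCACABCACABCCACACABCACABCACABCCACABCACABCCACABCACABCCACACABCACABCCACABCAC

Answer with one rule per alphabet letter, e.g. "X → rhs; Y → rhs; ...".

  step 2 ⇒ step 3: ABCACABCACABCCACABCCAC ⇒ ABC·C·AC·ABC·AC·ABC·C·AC·ABC·AC·ABC·C·AC·AC·ABC·AC·ABC·C·AC·AC·ABC·AC
    A ↦ ABC
    B ↦ C
    C ↦ AC

A->ABC, B->C, C->AC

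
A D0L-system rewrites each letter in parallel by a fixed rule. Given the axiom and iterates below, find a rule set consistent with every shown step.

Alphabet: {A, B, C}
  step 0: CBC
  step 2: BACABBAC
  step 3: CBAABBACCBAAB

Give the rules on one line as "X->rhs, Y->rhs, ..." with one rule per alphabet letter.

  step 2 ⇒ step 3: BACABBAC ⇒ C·BA·AB·BA·C·C·BA·AB
    A ↦ BA
    B ↦ C
    C ↦ AB

A->BA, B->C, C->AB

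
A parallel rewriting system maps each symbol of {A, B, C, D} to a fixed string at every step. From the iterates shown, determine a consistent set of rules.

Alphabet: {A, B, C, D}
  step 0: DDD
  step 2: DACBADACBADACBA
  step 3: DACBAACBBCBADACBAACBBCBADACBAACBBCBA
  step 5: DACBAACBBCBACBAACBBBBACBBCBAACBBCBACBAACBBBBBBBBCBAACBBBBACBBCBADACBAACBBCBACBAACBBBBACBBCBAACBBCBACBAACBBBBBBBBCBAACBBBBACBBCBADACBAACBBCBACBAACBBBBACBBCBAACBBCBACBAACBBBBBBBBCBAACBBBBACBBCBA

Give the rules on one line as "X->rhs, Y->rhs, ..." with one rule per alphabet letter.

A->CBA, B->BB, C->AC, D->DA

  step 2 ⇒ step 3: DACBADACBADACBA ⇒ DA·CBA·AC·BB·CBA·DA·CBA·AC·BB·CBA·DA·CBA·AC·BB·CBA
    A ↦ CBA
    B ↦ BB
    C ↦ AC
    D ↦ DA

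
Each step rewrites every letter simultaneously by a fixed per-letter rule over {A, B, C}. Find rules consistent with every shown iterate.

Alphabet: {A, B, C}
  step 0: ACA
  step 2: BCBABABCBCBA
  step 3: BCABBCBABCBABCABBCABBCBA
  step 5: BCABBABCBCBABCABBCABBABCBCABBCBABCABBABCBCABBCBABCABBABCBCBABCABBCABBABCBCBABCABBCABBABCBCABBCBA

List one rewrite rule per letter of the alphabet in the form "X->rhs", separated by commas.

  step 2 ⇒ step 3: BCBABABCBCBA ⇒ BC·AB·BC·BA·BC·BA·BC·AB·BC·AB·BC·BA
    A ↦ BA
    B ↦ BC
    C ↦ AB

A->BA, B->BC, C->AB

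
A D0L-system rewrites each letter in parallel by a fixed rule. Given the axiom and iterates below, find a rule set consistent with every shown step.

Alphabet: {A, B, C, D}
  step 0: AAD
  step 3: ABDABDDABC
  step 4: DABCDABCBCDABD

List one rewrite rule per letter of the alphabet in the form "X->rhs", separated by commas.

  step 3 ⇒ step 4: ABDABDDABC ⇒ D·A·BC·D·A·BC·BC·D·A·BD
    A ↦ D
    B ↦ A
    C ↦ BD
    D ↦ BC

A->D, B->A, C->BD, D->BC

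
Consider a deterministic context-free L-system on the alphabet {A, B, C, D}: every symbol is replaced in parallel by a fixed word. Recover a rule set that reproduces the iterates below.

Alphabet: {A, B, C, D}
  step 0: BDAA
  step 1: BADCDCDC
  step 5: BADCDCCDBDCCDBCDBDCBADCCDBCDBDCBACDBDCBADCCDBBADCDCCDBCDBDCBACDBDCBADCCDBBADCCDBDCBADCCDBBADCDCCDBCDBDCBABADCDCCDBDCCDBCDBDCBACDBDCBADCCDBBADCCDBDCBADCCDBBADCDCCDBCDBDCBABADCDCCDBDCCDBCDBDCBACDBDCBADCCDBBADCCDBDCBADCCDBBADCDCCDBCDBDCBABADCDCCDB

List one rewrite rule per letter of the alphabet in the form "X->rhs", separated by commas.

A->DC, B->BA, C->CDB, D->DC

  step 0 ⇒ step 1: BDAA ⇒ BA·DC·DC·DC
    A ↦ DC
    B ↦ BA
    D ↦ DC
    C ↦ CDB  (constrained at step 1)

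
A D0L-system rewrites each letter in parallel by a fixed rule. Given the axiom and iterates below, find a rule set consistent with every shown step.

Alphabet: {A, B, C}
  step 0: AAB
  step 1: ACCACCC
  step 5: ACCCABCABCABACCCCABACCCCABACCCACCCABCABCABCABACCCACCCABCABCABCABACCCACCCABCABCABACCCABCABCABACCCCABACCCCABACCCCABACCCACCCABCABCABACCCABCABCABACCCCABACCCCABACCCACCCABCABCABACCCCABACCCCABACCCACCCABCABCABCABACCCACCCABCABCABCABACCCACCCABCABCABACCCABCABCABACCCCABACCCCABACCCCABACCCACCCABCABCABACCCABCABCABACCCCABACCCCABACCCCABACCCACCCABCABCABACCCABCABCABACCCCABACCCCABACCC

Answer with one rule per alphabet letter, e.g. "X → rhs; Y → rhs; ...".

  step 0 ⇒ step 1: AAB ⇒ ACC·ACC·C
    A ↦ ACC
    B ↦ C
    C ↦ CAB  (constrained at step 1)

A->ACC, B->C, C->CAB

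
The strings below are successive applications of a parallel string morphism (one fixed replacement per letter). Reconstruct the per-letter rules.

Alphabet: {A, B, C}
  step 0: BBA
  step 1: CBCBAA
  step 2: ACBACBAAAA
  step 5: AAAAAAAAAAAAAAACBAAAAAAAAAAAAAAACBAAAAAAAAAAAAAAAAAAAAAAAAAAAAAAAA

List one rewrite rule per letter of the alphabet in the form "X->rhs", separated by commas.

  step 1 ⇒ step 2: CBCBAA ⇒ A·CB·A·CB·AA·AA
    A ↦ AA
    B ↦ CB
    C ↦ A

A->AA, B->CB, C->A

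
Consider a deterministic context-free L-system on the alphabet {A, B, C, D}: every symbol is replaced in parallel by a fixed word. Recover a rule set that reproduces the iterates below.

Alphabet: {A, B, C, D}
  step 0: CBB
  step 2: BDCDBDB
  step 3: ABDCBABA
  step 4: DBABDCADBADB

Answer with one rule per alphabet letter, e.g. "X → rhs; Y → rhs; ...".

  step 3 ⇒ step 4: ABDCBABA ⇒ DB·A·B·DC·A·DB·A·DB
    A ↦ DB
    B ↦ A
    C ↦ DC
    D ↦ B

A->DB, B->A, C->DC, D->B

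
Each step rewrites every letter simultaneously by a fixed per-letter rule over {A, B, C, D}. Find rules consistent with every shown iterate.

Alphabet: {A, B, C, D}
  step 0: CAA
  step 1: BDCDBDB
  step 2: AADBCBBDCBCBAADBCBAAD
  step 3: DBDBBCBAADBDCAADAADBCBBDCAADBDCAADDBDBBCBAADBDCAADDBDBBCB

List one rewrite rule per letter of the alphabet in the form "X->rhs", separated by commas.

A->DB, B->AAD, C->BDC, D->BCB

  step 2 ⇒ step 3: AADBCBBDCBCBAADBCBAAD ⇒ DB·DB·BCB·AAD·BDC·AAD·AAD·BCB·BDC·AAD·BDC·AAD·DB·DB·BCB·AAD·BDC·AAD·DB·DB·BCB
    A ↦ DB
    B ↦ AAD
    C ↦ BDC
    D ↦ BCB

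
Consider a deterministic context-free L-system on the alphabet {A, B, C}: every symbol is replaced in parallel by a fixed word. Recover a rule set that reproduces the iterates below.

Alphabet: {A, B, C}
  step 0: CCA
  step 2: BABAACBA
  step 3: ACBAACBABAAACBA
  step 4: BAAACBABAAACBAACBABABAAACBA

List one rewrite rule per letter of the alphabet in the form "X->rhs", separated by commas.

A->BA, B->AC, C->A

  step 3 ⇒ step 4: ACBAACBABAAACBA ⇒ BA·A·AC·BA·BA·A·AC·BA·AC·BA·BA·BA·A·AC·BA
    A ↦ BA
    B ↦ AC
    C ↦ A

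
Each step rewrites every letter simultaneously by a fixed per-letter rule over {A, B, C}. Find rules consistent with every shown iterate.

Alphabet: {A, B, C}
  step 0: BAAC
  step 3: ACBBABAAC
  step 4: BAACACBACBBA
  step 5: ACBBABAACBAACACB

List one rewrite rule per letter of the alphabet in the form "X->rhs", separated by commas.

  step 4 ⇒ step 5: BAACACBACBBA ⇒ AC·B·B·A·B·A·AC·B·A·AC·AC·B
    A ↦ B
    B ↦ AC
    C ↦ A

A->B, B->AC, C->A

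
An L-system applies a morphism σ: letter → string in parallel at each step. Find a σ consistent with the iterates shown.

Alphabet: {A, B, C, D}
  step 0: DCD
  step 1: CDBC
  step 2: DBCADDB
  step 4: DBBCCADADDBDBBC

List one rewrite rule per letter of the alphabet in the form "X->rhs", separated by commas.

A->B, B->AD, C->DB, D->C

  step 1 ⇒ step 2: CDBC ⇒ DB·C·AD·DB
    B ↦ AD
    C ↦ DB
    D ↦ C
    A ↦ B  (constrained at step 2)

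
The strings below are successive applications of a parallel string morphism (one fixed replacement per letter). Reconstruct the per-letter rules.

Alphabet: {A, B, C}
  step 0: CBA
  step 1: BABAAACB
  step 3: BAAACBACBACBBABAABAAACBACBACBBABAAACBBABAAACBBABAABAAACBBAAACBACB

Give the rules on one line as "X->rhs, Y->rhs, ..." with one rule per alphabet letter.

  step 0 ⇒ step 1: CBA ⇒ BA·BAA·ACB
    A ↦ ACB
    B ↦ BAA
    C ↦ BA

A->ACB, B->BAA, C->BA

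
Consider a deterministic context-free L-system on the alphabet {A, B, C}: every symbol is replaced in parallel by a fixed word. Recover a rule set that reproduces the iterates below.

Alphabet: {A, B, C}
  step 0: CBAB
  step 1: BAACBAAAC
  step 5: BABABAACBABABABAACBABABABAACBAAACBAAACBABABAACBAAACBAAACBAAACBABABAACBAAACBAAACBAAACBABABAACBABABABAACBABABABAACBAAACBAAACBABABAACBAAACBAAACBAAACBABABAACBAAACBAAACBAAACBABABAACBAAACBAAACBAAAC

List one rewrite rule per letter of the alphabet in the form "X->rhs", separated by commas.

A->BA, B->AAC, C->B

  step 0 ⇒ step 1: CBAB ⇒ B·AAC·BA·AAC
    A ↦ BA
    B ↦ AAC
    C ↦ B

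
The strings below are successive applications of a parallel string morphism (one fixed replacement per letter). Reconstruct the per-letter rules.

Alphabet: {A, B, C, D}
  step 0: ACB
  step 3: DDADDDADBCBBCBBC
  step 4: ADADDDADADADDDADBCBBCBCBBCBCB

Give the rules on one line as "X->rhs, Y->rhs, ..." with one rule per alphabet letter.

A->DD, B->BC, C->B, D->AD

  step 3 ⇒ step 4: DDADDDADBCBBCBBC ⇒ AD·AD·DD·AD·AD·AD·DD·AD·BC·B·BC·BC·B·BC·BC·B
    A ↦ DD
    B ↦ BC
    C ↦ B
    D ↦ AD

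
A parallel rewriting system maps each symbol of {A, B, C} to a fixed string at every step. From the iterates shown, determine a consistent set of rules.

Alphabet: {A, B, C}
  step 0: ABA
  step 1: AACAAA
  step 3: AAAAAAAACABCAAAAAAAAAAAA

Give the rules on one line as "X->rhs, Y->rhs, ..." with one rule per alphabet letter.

  step 0 ⇒ step 1: ABA ⇒ AA·CA·AA
    A ↦ AA
    B ↦ CA
    C ↦ BC  (constrained at step 1)

A->AA, B->CA, C->BC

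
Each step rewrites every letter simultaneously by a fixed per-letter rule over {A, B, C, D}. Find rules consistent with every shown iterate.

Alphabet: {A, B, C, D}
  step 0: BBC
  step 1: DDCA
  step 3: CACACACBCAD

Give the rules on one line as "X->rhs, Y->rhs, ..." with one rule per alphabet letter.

  step 0 ⇒ step 1: BBC ⇒ D·D·CA
    B ↦ D
    C ↦ CA
    A ↦ CB  (constrained at step 1)
    D ↦ C  (constrained at step 1)

A->CB, B->D, C->CA, D->C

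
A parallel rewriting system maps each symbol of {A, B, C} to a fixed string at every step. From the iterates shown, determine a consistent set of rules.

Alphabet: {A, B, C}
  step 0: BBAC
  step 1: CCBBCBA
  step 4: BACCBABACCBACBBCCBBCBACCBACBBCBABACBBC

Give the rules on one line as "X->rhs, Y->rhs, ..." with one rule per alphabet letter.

  step 0 ⇒ step 1: BBAC ⇒ C·C·BBC·BA
    A ↦ BBC
    B ↦ C
    C ↦ BA

A->BBC, B->C, C->BA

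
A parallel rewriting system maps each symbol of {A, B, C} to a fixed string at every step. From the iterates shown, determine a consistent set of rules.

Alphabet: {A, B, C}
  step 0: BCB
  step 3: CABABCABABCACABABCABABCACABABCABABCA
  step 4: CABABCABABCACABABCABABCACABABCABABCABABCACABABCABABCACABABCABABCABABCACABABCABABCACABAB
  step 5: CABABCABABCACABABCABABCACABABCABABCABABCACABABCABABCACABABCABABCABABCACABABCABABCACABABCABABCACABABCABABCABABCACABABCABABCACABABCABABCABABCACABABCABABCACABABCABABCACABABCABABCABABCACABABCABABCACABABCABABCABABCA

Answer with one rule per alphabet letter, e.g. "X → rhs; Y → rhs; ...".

A->BAB, B->CA, C->CA

  step 4 ⇒ step 5: CABABCABABCACABABCABABCACABABCABABCABABCACABABCABABCACABABCABABCABABCACABABCABABCACABAB ⇒ CA·BAB·CA·BAB·CA·CA·BAB·CA·BAB·CA·CA·BAB·CA·BAB·CA·BAB·CA·CA·BAB·CA·BAB·CA·CA·BAB·CA·BAB·CA·BAB·CA·CA·BAB·CA·BAB·CA·CA·BAB·CA·BAB·CA·CA·BAB·CA·BAB·CA·BAB·CA·CA·BAB·CA·BAB·CA·CA·BAB·CA·BAB·CA·BAB·CA·CA·BAB·CA·BAB·CA·CA·BAB·CA·BAB·CA·CA·BAB·CA·BAB·CA·BAB·CA·CA·BAB·CA·BAB·CA·CA·BAB·CA·BAB·CA·BAB·CA
    A ↦ BAB
    B ↦ CA
    C ↦ CA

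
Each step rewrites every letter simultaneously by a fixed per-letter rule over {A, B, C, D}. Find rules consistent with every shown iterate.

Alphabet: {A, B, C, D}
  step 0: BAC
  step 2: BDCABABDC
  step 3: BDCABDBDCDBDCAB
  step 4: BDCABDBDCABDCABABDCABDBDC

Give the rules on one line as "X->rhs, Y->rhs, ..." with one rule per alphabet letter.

  step 3 ⇒ step 4: BDCABDBDCDBDCAB ⇒ BDC·A·B·D·BDC·A·BDC·A·B·A·BDC·A·B·D·BDC
    A ↦ D
    B ↦ BDC
    C ↦ B
    D ↦ A

A->D, B->BDC, C->B, D->A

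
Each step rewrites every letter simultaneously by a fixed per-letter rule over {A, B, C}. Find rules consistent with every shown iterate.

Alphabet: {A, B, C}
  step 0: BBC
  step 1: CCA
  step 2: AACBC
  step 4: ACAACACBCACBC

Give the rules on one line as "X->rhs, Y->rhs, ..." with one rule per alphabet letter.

  step 1 ⇒ step 2: CCA ⇒ A·A·CBC
    A ↦ CBC
    C ↦ A
  step 0 ⇒ step 1: BBC ⇒ C·C·A
    B ↦ C

A->CBC, B->C, C->A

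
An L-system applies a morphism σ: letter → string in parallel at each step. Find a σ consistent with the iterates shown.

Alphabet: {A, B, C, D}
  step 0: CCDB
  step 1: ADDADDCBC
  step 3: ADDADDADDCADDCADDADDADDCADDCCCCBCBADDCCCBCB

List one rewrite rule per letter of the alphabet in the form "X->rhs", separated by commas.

A->CC, B->C, C->ADD, D->CB

  step 0 ⇒ step 1: CCDB ⇒ ADD·ADD·CB·C
    B ↦ C
    C ↦ ADD
    D ↦ CB
    A ↦ CC  (constrained at step 1)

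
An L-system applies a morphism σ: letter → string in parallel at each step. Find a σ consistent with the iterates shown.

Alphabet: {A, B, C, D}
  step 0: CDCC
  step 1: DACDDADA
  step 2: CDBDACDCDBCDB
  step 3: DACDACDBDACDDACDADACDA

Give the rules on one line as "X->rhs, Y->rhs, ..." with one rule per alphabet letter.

A->B, B->A, C->DA, D->CD

  step 2 ⇒ step 3: CDBDACDCDBCDB ⇒ DA·CD·A·CD·B·DA·CD·DA·CD·A·DA·CD·A
    A ↦ B
    B ↦ A
    C ↦ DA
    D ↦ CD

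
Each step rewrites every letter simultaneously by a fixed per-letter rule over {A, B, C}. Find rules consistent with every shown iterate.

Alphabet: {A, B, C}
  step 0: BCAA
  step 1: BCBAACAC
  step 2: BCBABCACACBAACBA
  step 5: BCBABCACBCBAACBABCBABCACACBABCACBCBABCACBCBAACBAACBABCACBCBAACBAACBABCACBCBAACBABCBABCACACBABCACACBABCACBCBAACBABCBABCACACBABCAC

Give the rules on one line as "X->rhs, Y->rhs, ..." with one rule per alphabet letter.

  step 1 ⇒ step 2: BCBAACAC ⇒ BC·BA·BC·AC·AC·BA·AC·BA
    A ↦ AC
    B ↦ BC
    C ↦ BA

A->AC, B->BC, C->BA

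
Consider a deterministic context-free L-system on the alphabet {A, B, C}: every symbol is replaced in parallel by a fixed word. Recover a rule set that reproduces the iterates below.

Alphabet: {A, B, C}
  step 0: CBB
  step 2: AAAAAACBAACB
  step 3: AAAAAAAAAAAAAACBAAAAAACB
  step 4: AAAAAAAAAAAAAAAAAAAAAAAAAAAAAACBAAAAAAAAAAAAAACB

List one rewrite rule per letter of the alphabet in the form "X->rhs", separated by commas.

  step 3 ⇒ step 4: AAAAAAAAAAAAAACBAAAAAACB ⇒ AA·AA·AA·AA·AA·AA·AA·AA·AA·AA·AA·AA·AA·AA·AA·CB·AA·AA·AA·AA·AA·AA·AA·CB
    A ↦ AA
    B ↦ CB
    C ↦ AA

A->AA, B->CB, C->AA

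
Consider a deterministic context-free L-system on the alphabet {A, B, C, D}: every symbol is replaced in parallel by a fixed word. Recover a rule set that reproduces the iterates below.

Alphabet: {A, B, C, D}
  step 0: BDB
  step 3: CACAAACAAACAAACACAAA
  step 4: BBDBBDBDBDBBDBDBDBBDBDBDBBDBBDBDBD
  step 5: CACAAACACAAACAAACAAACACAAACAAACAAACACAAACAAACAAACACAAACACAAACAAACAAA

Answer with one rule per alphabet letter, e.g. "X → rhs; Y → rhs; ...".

  step 4 ⇒ step 5: BBDBBDBDBDBBDBDBDBBDBDBDBBDBBDBDBD ⇒ CA·CA·AA·CA·CA·AA·CA·AA·CA·AA·CA·CA·AA·CA·AA·CA·AA·CA·CA·AA·CA·AA·CA·AA·CA·CA·AA·CA·CA·AA·CA·AA·CA·AA
    B ↦ CA
    D ↦ AA
  step 3 ⇒ step 4: CACAAACAAACAAACACAAA ⇒ B·BD·B·BD·BD·BD·B·BD·BD·BD·B·BD·BD·BD·B·BD·B·BD·BD·BD
    A ↦ BD
  step 3 ⇒ step 4: CACAAACAAACAAACACAAA ⇒ B·BD·B·BD·BD·BD·B·BD·BD·BD·B·BD·BD·BD·B·BD·B·BD·BD·BD
    C ↦ B

A->BD, B->CA, C->B, D->AA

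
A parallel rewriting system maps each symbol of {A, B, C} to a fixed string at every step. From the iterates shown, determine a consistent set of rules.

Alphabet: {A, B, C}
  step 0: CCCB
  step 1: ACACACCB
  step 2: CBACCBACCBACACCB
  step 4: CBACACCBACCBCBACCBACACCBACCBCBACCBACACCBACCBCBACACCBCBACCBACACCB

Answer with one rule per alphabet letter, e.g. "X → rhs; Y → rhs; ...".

A->CB, B->CB, C->AC

  step 1 ⇒ step 2: ACACACCB ⇒ CB·AC·CB·AC·CB·AC·AC·CB
    A ↦ CB
    B ↦ CB
    C ↦ AC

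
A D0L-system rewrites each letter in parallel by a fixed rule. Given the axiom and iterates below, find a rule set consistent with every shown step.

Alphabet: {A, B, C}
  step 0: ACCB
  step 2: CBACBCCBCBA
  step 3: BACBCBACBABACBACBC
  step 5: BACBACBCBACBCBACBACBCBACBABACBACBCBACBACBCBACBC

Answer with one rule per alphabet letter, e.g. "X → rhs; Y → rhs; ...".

  step 2 ⇒ step 3: CBACBCCBCBA ⇒ BA·C·BC·BA·C·BA·BA·C·BA·C·BC
    A ↦ BC
    B ↦ C
    C ↦ BA

A->BC, B->C, C->BA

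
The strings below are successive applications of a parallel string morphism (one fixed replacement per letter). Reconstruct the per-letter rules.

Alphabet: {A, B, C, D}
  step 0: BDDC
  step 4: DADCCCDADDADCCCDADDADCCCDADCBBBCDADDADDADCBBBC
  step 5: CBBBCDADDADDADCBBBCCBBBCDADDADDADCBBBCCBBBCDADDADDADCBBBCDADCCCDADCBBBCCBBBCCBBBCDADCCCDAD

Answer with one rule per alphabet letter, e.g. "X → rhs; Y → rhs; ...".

A->BBB, B->C, C->DAD, D->C

  step 4 ⇒ step 5: DADCCCDADDADCCCDADDADCCCDADCBBBCDADDADDADCBBBC ⇒ C·BBB·C·DAD·DAD·DAD·C·BBB·C·C·BBB·C·DAD·DAD·DAD·C·BBB·C·C·BBB·C·DAD·DAD·DAD·C·BBB·C·DAD·C·C·C·DAD·C·BBB·C·C·BBB·C·C·BBB·C·DAD·C·C·C·DAD
    A ↦ BBB
    B ↦ C
    C ↦ DAD
    D ↦ C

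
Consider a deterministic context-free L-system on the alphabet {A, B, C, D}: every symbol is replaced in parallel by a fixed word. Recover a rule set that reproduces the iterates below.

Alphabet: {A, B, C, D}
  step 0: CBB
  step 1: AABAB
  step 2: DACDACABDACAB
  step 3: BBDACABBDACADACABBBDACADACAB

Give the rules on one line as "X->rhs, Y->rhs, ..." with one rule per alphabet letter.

A->DAC, B->AB, C->A, D->BB

  step 2 ⇒ step 3: DACDACABDACAB ⇒ BB·DAC·A·BB·DAC·A·DAC·AB·BB·DAC·A·DAC·AB
    A ↦ DAC
    B ↦ AB
    C ↦ A
    D ↦ BB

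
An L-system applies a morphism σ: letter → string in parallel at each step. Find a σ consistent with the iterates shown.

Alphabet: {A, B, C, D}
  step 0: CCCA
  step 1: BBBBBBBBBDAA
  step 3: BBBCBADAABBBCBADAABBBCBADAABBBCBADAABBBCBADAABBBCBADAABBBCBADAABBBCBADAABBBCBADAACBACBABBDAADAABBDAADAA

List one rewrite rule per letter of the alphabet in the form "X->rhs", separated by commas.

  step 0 ⇒ step 1: CCCA ⇒ BBB·BBB·BBB·DAA
    A ↦ DAA
    C ↦ BBB
    B ↦ CBA  (constrained at step 1)
    D ↦ BB  (constrained at step 1)

A->DAA, B->CBA, C->BBB, D->BB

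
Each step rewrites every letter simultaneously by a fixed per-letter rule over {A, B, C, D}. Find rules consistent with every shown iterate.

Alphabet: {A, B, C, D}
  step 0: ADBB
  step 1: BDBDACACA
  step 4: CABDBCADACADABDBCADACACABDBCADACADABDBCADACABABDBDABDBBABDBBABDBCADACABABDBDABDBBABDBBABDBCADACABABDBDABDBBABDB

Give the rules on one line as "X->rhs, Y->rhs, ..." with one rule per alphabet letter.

A->BDB, B->CA, C->BA, D->DA

  step 0 ⇒ step 1: ADBB ⇒ BDB·DA·CA·CA
    A ↦ BDB
    B ↦ CA
    D ↦ DA
    C ↦ BA  (constrained at step 1)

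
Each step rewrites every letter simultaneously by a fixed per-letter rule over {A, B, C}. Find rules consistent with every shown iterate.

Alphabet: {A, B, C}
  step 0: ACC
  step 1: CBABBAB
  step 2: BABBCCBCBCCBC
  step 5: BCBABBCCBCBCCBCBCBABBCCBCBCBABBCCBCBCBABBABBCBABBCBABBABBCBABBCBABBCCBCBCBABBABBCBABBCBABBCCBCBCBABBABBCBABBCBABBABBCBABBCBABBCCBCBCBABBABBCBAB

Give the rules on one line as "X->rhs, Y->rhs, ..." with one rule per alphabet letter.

  step 1 ⇒ step 2: CBABBAB ⇒ BAB·BC·C·BC·BC·C·BC
    A ↦ C
    B ↦ BC
    C ↦ BAB

A->C, B->BC, C->BAB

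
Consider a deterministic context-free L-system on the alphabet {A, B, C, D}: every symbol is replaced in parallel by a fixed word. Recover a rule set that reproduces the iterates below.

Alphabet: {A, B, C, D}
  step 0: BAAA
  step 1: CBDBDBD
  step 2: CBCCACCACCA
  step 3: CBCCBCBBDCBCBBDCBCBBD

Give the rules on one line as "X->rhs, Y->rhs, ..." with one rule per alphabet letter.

A->BD, B->C, C->CB, D->CA

  step 2 ⇒ step 3: CBCCACCACCA ⇒ CB·C·CB·CB·BD·CB·CB·BD·CB·CB·BD
    A ↦ BD
    B ↦ C
    C ↦ CB
  step 1 ⇒ step 2: CBDBDBD ⇒ CB·C·CA·C·CA·C·CA
    D ↦ CA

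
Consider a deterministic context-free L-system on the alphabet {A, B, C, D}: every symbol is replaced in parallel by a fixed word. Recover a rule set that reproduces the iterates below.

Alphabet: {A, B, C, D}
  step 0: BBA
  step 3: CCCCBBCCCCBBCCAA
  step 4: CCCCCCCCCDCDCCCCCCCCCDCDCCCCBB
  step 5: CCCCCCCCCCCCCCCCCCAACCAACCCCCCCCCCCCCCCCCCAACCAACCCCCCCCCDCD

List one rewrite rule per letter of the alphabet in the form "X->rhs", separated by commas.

A->B, B->CD, C->CC, D->AA

  step 4 ⇒ step 5: CCCCCCCCCDCDCCCCCCCCCDCDCCCCBB ⇒ CC·CC·CC·CC·CC·CC·CC·CC·CC·AA·CC·AA·CC·CC·CC·CC·CC·CC·CC·CC·CC·AA·CC·AA·CC·CC·CC·CC·CD·CD
    B ↦ CD
    C ↦ CC
    D ↦ AA
  step 3 ⇒ step 4: CCCCBBCCCCBBCCAA ⇒ CC·CC·CC·CC·CD·CD·CC·CC·CC·CC·CD·CD·CC·CC·B·B
    A ↦ B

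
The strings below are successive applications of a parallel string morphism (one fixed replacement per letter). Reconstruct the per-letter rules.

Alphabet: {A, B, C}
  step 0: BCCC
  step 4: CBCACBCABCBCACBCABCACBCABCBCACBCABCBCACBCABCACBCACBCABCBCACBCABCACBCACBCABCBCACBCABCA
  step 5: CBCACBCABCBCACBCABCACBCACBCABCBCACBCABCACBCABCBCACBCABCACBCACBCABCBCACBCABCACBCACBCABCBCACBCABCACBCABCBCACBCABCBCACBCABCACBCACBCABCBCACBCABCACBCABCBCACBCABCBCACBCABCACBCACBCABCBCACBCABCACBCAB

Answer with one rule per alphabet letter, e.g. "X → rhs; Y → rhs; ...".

  step 4 ⇒ step 5: CBCACBCABCBCACBCABCACBCABCBCACBCABCBCACBCABCACBCACBCABCBCACBCABCACBCACBCABCBCACBCABCA ⇒ CB·CA·CB·CAB·CB·CA·CB·CAB·CA·CB·CA·CB·CAB·CB·CA·CB·CAB·CA·CB·CAB·CB·CA·CB·CAB·CA·CB·CA·CB·CAB·CB·CA·CB·CAB·CA·CB·CA·CB·CAB·CB·CA·CB·CAB·CA·CB·CAB·CB·CA·CB·CAB·CB·CA·CB·CAB·CA·CB·CA·CB·CAB·CB·CA·CB·CAB·CA·CB·CAB·CB·CA·CB·CAB·CB·CA·CB·CAB·CA·CB·CA·CB·CAB·CB·CA·CB·CAB·CA·CB·CAB
    A ↦ CAB
    B ↦ CA
    C ↦ CB

A->CAB, B->CA, C->CB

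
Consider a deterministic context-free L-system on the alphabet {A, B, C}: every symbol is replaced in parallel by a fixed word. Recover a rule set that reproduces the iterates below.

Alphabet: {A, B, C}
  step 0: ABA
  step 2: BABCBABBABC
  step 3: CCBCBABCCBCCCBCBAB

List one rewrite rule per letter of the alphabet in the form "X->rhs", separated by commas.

  step 2 ⇒ step 3: BABCBABBABC ⇒ C·CB·C·BAB·C·CB·C·C·CB·C·BAB
    A ↦ CB
    B ↦ C
    C ↦ BAB

A->CB, B->C, C->BAB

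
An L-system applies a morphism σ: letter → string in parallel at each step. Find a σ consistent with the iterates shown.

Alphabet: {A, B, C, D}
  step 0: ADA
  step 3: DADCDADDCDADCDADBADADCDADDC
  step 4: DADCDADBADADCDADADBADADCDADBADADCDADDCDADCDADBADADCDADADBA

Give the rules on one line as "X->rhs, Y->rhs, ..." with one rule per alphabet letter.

  step 3 ⇒ step 4: DADCDADDCDADCDADBADADCDADDC ⇒ DA·DC·DA·DBA·DA·DC·DA·DA·DBA·DA·DC·DA·DBA·DA·DC·DA·D·DC·DA·DC·DA·DBA·DA·DC·DA·DA·DBA
    A ↦ DC
    B ↦ D
    C ↦ DBA
    D ↦ DA

A->DC, B->D, C->DBA, D->DA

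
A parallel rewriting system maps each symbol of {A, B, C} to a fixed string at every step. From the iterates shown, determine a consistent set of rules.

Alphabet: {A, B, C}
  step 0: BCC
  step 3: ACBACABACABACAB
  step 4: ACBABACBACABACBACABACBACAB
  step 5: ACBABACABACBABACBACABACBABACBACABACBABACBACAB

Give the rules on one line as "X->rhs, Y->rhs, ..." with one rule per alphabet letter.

A->AC, B->AB, C->B

  step 4 ⇒ step 5: ACBABACBACABACBACABACBACAB ⇒ AC·B·AB·AC·AB·AC·B·AB·AC·B·AC·AB·AC·B·AB·AC·B·AC·AB·AC·B·AB·AC·B·AC·AB
    A ↦ AC
    B ↦ AB
    C ↦ B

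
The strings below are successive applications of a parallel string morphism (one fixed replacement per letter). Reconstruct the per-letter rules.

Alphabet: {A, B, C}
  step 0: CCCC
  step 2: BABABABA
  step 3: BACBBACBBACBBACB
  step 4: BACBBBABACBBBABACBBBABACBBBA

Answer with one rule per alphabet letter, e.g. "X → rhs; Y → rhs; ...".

  step 3 ⇒ step 4: BACBBACBBACBBACB ⇒ BA·CB·B·BA·BA·CB·B·BA·BA·CB·B·BA·BA·CB·B·BA
    A ↦ CB
    B ↦ BA
    C ↦ B

A->CB, B->BA, C->B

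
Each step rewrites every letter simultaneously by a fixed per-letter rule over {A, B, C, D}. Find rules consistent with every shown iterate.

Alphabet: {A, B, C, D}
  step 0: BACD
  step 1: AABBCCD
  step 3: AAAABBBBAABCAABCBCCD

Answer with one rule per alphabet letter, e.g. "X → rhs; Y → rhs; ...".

  step 0 ⇒ step 1: BACD ⇒ AA·B·BC·CD
    A ↦ B
    B ↦ AA
    C ↦ BC
    D ↦ CD

A->B, B->AA, C->BC, D->CD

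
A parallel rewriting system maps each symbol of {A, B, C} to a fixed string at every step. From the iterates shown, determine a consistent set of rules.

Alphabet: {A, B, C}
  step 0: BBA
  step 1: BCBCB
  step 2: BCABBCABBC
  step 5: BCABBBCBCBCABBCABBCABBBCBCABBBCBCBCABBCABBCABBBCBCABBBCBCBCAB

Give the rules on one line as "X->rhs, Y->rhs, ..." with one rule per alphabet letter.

A->B, B->BC, C->AB

  step 1 ⇒ step 2: BCBCB ⇒ BC·AB·BC·AB·BC
    B ↦ BC
    C ↦ AB
  step 0 ⇒ step 1: BBA ⇒ BC·BC·B
    A ↦ B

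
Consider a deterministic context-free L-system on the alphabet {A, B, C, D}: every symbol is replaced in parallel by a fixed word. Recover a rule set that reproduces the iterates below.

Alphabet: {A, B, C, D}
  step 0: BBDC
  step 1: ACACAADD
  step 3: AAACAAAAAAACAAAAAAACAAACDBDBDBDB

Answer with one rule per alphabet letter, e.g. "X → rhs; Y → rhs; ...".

A->DB, B->AC, C->DD, D->AA

  step 0 ⇒ step 1: BBDC ⇒ AC·AC·AA·DD
    B ↦ AC
    C ↦ DD
    D ↦ AA
    A ↦ DB  (constrained at step 1)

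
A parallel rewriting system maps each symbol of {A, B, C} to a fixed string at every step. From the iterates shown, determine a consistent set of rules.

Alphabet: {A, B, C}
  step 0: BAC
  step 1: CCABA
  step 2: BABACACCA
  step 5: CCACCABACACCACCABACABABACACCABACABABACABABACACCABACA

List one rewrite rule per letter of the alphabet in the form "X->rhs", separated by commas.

  step 1 ⇒ step 2: CCABA ⇒ BA·BA·CA·C·CA
    A ↦ CA
    B ↦ C
    C ↦ BA

A->CA, B->C, C->BA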